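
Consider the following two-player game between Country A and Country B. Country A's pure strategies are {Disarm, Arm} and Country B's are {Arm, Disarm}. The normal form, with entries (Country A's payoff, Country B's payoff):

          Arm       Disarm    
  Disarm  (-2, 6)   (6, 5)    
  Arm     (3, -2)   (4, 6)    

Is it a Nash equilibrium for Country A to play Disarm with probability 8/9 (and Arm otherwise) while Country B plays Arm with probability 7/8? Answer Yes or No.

No

Given Country B's mix q = 7/8, Country A's payoff from Disarm is -1 but from Arm is 25/8. Country A strictly prefers Arm, so Country A would not mix.
So the proposed profile is not a Nash equilibrium.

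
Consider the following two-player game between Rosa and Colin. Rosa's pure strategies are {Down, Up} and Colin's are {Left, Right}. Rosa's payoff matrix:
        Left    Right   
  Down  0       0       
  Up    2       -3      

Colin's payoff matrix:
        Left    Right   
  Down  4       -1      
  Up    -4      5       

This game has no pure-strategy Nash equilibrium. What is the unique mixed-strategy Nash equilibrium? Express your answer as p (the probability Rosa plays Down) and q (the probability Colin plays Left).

For Colin to be willing to mix, Colin must be indifferent between Left and Right, which pins down Rosa's mix.
  Colin's payoff to Left: p·4 + (1−p)·(-4) = 8p - 4
  Colin's payoff to Right: p·(-1) + (1−p)·5 = -6p + 5
  8p - 4 = -6p + 5  ⇒  14p = 9  ⇒  p = 9/14.
For Rosa to be willing to mix, Rosa must be indifferent between Down and Up, which pins down Colin's mix.
  Rosa's payoff to Down: q·0 + (1−q)·0 = 0
  Rosa's payoff to Up: q·2 + (1−q)·(-3) = 5q - 3
  0 = 5q - 3  ⇒  -5q = -3  ⇒  q = 3/5.

p = 9/14, q = 3/5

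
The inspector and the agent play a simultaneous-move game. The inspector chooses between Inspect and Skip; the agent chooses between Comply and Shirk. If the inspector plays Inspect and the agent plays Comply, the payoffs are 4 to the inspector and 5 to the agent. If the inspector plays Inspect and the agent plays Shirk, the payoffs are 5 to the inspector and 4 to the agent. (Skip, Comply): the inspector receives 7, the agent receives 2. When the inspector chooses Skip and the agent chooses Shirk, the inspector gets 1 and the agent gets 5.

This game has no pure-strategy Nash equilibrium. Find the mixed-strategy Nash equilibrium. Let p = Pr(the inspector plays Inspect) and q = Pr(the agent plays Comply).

The inspector's mix must leave the agent indifferent between Comply and Shirk.
  the agent's payoff from Comply: p·5 + (1−p)·2 = 3p + 2
  the agent's payoff from Shirk: p·4 + (1−p)·5 = -p + 5
  3p + 2 = -p + 5  ⇒  4p = 3  ⇒  p = 3/4.
The inspector's indifference between Inspect and Skip determines the agent's mixing probability q:
  the inspector's payoff to Inspect: q·4 + (1−q)·5 = -q + 5
  the inspector's payoff to Skip: q·7 + (1−q)·1 = 6q + 1
  -q + 5 = 6q + 1  ⇒  -7q = -4  ⇒  q = 4/7.

p = 3/4, q = 4/7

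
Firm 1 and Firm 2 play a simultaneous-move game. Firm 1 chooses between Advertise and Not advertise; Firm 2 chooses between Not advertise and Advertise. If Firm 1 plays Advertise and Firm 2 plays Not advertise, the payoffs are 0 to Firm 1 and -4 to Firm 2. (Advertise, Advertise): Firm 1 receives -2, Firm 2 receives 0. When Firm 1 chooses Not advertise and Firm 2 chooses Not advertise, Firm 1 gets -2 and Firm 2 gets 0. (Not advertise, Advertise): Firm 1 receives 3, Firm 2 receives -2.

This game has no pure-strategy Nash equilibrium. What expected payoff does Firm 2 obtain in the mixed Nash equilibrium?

-4/3

Set Firm 2's expected payoff from Not advertise equal to that from Advertise:
  Firm 2's payoff from Not advertise: p·(-4) + (1−p)·0 = -4p
  Firm 2's payoff from Advertise: p·0 + (1−p)·(-2) = 2p - 2
  -4p = 2p - 2  ⇒  -6p = -2  ⇒  p = 1/3.
At equilibrium Firm 2 is indifferent across columns, so Firm 2's payoff equals the payoff from Not advertise: (1/3)·(-4) + (2/3)·0 = -4/3.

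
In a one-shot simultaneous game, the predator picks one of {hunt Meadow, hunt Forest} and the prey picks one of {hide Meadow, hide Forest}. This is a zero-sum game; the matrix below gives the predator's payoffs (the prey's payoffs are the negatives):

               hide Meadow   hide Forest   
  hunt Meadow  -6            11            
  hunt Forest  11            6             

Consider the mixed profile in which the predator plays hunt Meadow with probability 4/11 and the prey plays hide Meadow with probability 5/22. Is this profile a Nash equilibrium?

Given the predator's mix p = 4/11, the prey's payoff from hide Meadow is -53/11 but from hide Forest is -86/11. The prey strictly prefers hide Meadow, so the prey would not mix.
So the proposed profile is not a Nash equilibrium.

No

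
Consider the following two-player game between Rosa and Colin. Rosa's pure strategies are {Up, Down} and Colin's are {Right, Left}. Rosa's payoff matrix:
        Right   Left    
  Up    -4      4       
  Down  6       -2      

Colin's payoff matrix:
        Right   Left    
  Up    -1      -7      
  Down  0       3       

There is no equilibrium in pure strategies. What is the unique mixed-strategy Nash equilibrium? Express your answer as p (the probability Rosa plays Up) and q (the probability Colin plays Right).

Set Colin's expected payoff from Right equal to that from Left:
  Colin's expected payoff from Right: p·(-1) + (1−p)·0 = -p
  Colin's expected payoff from Left: p·(-7) + (1−p)·3 = -10p + 3
  -p = -10p + 3  ⇒  9p = 3  ⇒  p = 1/3.
In a mixed equilibrium Rosa is indifferent between Up and Down; this condition fixes q.
  Rosa's payoff to Up: q·(-4) + (1−q)·4 = -8q + 4
  Rosa's payoff to Down: q·6 + (1−q)·(-2) = 8q - 2
  -8q + 4 = 8q - 2  ⇒  -16q = -6  ⇒  q = 3/8.

p = 1/3, q = 3/8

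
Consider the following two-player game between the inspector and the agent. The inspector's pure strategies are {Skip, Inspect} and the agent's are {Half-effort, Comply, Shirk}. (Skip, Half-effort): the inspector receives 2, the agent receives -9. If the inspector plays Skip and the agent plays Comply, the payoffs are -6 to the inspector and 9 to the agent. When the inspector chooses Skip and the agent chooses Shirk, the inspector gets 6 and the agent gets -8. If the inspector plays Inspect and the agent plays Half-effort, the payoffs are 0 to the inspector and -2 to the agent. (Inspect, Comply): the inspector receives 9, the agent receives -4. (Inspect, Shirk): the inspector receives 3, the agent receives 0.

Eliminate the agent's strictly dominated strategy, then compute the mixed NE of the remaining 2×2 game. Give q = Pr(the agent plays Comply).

The agent's strategy Half-effort is strictly dominated by Shirk: -8 > -9 and 0 > -2. Eliminate Half-effort.
For the inspector to be willing to mix, the inspector must be indifferent between Skip and Inspect, which pins down the agent's mix.
  the inspector's payoff from Skip: q·(-6) + (1−q)·6 = -12q + 6
  the inspector's payoff from Inspect: q·9 + (1−q)·3 = 6q + 3
  -12q + 6 = 6q + 3  ⇒  -18q = -3  ⇒  q = 1/6.

q = 1/6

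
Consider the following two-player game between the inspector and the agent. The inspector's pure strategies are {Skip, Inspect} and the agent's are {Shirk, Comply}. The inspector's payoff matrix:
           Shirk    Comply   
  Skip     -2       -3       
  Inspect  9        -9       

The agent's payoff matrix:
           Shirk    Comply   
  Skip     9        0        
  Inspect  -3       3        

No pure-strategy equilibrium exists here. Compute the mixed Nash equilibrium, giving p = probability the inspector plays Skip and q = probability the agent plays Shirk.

p = 2/5, q = 6/17

The inspector's mix must leave the agent indifferent between Shirk and Comply.
  the agent's payoff from Shirk: p·9 + (1−p)·(-3) = 12p - 3
  the agent's payoff from Comply: p·0 + (1−p)·3 = -3p + 3
  12p - 3 = -3p + 3  ⇒  15p = 6  ⇒  p = 2/5.
The agent's mix must leave the inspector indifferent between Skip and Inspect.
  the inspector's payoff to Skip: q·(-2) + (1−q)·(-3) = q - 3
  the inspector's payoff to Inspect: q·9 + (1−q)·(-9) = 18q - 9
  q - 3 = 18q - 9  ⇒  -17q = -6  ⇒  q = 6/17.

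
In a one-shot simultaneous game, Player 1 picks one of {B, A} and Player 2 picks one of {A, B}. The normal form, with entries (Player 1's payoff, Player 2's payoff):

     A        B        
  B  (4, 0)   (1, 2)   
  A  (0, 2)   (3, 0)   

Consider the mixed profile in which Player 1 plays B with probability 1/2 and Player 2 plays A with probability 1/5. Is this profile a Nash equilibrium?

No

Given Player 2's mix q = 1/5, Player 1's payoff from B is 8/5 but from A is 12/5. Player 1 strictly prefers A, so Player 1 would not mix.
So the proposed profile is not a Nash equilibrium.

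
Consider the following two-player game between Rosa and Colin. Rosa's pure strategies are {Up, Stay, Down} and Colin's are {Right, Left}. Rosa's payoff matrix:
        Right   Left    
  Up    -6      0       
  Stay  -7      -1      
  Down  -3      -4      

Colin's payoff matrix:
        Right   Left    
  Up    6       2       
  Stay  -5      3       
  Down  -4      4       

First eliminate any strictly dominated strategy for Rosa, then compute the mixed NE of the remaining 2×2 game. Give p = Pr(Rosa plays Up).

Rosa's strategy Stay is strictly dominated by Up: -6 > -7 and 0 > -1. Eliminate Stay.
In a mixed equilibrium Colin is indifferent between Right and Left; this condition fixes p.
  Colin's payoff to Right: p·6 + (1−p)·(-4) = 10p - 4
  Colin's payoff to Left: p·2 + (1−p)·4 = -2p + 4
  10p - 4 = -2p + 4  ⇒  12p = 8  ⇒  p = 2/3.

p = 2/3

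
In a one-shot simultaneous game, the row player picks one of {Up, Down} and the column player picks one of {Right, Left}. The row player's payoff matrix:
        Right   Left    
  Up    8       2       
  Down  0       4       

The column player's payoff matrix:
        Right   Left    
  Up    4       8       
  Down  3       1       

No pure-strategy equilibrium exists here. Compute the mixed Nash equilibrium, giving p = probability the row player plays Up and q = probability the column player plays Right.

p = 1/3, q = 1/5

For the column player to be willing to mix, the column player must be indifferent between Right and Left, which pins down the row player's mix.
  the column player's payoff from Right: p·4 + (1−p)·3 = p + 3
  the column player's payoff from Left: p·8 + (1−p)·1 = 7p + 1
  p + 3 = 7p + 1  ⇒  -6p = -2  ⇒  p = 1/3.
For the row player to be willing to mix, the row player must be indifferent between Up and Down, which pins down the column player's mix.
  the row player's payoff from Up: q·8 + (1−q)·2 = 6q + 2
  the row player's payoff from Down: q·0 + (1−q)·4 = -4q + 4
  6q + 2 = -4q + 4  ⇒  10q = 2  ⇒  q = 1/5.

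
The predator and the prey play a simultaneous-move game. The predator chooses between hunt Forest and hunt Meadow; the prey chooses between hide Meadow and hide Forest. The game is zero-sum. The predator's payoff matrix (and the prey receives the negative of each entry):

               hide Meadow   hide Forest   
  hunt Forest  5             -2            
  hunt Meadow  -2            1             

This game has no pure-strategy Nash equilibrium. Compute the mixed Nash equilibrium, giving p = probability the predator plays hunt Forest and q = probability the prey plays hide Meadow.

p = 3/10, q = 3/10

In a mixed equilibrium the prey is indifferent between hide Meadow and hide Forest; this condition fixes p.
  the prey's payoff from hide Meadow: p·(-5) + (1−p)·2 = -7p + 2
  the prey's payoff from hide Forest: p·2 + (1−p)·(-1) = 3p - 1
  -7p + 2 = 3p - 1  ⇒  -10p = -3  ⇒  p = 3/10.
Set the predator's expected payoff from hunt Forest equal to that from hunt Meadow:
  the predator's expected payoff from hunt Forest: q·5 + (1−q)·(-2) = 7q - 2
  the predator's expected payoff from hunt Meadow: q·(-2) + (1−q)·1 = -3q + 1
  7q - 2 = -3q + 1  ⇒  10q = 3  ⇒  q = 3/10.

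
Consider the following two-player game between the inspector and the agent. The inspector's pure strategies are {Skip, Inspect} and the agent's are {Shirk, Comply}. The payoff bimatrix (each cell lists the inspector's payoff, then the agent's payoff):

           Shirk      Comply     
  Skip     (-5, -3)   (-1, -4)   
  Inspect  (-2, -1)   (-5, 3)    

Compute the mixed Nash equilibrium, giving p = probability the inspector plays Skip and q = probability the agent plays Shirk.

p = 4/5, q = 4/7

Set the agent's expected payoff from Shirk equal to that from Comply:
  the agent's payoff from Shirk: p·(-3) + (1−p)·(-1) = -2p - 1
  the agent's payoff from Comply: p·(-4) + (1−p)·3 = -7p + 3
  -2p - 1 = -7p + 3  ⇒  5p = 4  ⇒  p = 4/5.
For the inspector to be willing to mix, the inspector must be indifferent between Skip and Inspect, which pins down the agent's mix.
  the inspector's payoff from Skip: q·(-5) + (1−q)·(-1) = -4q - 1
  the inspector's payoff from Inspect: q·(-2) + (1−q)·(-5) = 3q - 5
  -4q - 1 = 3q - 5  ⇒  -7q = -4  ⇒  q = 4/7.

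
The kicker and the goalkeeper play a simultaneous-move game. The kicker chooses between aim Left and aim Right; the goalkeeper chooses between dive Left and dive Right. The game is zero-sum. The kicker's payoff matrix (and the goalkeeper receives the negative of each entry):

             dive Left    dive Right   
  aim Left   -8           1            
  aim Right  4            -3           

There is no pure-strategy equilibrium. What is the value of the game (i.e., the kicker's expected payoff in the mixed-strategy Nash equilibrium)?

v = -5/4

For the kicker to be willing to mix, the kicker must be indifferent between aim Left and aim Right, which pins down the goalkeeper's mix.
  the kicker's payoff to aim Left: q·(-8) + (1−q)·1 = -9q + 1
  the kicker's payoff to aim Right: q·4 + (1−q)·(-3) = 7q - 3
  -9q + 1 = 7q - 3  ⇒  -16q = -4  ⇒  q = 1/4.
The value is the kicker's expected payoff against this mix (using aim Left): (1/4)·(-8) + (3/4)·1 = -5/4.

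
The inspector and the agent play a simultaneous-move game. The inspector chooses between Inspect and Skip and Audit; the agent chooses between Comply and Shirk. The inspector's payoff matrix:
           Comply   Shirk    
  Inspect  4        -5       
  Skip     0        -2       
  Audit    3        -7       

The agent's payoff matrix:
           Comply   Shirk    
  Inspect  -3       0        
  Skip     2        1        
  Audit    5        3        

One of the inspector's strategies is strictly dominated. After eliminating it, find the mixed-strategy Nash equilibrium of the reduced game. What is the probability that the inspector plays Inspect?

p = 1/4

The inspector's strategy Audit is strictly dominated by Inspect: 4 > 3 and -5 > -7. Eliminate Audit.
The inspector's mix must leave the agent indifferent between Comply and Shirk.
  the agent's expected payoff from Comply: p·(-3) + (1−p)·2 = -5p + 2
  the agent's expected payoff from Shirk: p·0 + (1−p)·1 = -p + 1
  -5p + 2 = -p + 1  ⇒  -4p = -1  ⇒  p = 1/4.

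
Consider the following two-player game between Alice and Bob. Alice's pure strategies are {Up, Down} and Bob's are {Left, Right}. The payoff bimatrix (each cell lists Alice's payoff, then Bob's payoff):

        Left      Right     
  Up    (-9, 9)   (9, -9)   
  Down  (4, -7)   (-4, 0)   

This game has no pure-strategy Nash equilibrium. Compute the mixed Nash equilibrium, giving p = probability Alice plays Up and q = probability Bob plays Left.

Bob's indifference between Left and Right determines Alice's mixing probability p:
  Bob's payoff to Left: p·9 + (1−p)·(-7) = 16p - 7
  Bob's payoff to Right: p·(-9) + (1−p)·0 = -9p
  16p - 7 = -9p  ⇒  25p = 7  ⇒  p = 7/25.
Set Alice's expected payoff from Up equal to that from Down:
  Alice's expected payoff from Up: q·(-9) + (1−q)·9 = -18q + 9
  Alice's expected payoff from Down: q·4 + (1−q)·(-4) = 8q - 4
  -18q + 9 = 8q - 4  ⇒  -26q = -13  ⇒  q = 1/2.

p = 7/25, q = 1/2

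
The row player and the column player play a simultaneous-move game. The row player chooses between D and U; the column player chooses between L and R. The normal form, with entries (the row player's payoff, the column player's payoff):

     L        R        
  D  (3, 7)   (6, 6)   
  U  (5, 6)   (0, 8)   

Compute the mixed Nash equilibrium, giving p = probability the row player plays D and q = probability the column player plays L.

p = 2/3, q = 3/4

Set the column player's expected payoff from L equal to that from R:
  the column player's expected payoff from L: p·7 + (1−p)·6 = p + 6
  the column player's expected payoff from R: p·6 + (1−p)·8 = -2p + 8
  p + 6 = -2p + 8  ⇒  3p = 2  ⇒  p = 2/3.
Set the row player's expected payoff from D equal to that from U:
  the row player's payoff from D: q·3 + (1−q)·6 = -3q + 6
  the row player's payoff from U: q·5 + (1−q)·0 = 5q
  -3q + 6 = 5q  ⇒  -8q = -6  ⇒  q = 3/4.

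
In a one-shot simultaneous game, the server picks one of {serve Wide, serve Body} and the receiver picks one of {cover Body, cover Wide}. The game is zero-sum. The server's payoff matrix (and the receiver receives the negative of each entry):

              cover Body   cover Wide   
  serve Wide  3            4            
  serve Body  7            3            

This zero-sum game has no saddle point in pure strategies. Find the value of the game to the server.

For the server to be willing to mix, the server must be indifferent between serve Wide and serve Body, which pins down the receiver's mix.
  the server's payoff from serve Wide: q·3 + (1−q)·4 = -q + 4
  the server's payoff from serve Body: q·7 + (1−q)·3 = 4q + 3
  -q + 4 = 4q + 3  ⇒  -5q = -1  ⇒  q = 1/5.
The value is the server's expected payoff against this mix (using serve Wide): (1/5)·3 + (4/5)·4 = 19/5.

v = 19/5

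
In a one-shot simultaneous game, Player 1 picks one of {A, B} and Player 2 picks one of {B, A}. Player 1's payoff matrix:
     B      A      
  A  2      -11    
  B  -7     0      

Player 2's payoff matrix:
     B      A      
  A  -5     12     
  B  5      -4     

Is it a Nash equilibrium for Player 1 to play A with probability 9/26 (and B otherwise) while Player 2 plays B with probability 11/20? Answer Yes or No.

Yes

Check Player 2's indifference given Player 1's mix p = 9/26:
  payoff from B = 20/13; payoff from A = 20/13 — equal.
Check Player 1's indifference given Player 2's mix q = 11/20:
  payoff from A = -77/20; payoff from B = -77/20 — equal.
Both players are indifferent, so neither can profitably deviate.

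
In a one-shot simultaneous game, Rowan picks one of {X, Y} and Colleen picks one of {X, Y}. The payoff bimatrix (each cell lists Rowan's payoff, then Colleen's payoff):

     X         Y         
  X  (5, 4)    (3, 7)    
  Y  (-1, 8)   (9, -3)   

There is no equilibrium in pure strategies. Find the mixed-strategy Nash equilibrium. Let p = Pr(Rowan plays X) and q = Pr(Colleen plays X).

Colleen's indifference between X and Y determines Rowan's mixing probability p:
  Colleen's payoff from X: p·4 + (1−p)·8 = -4p + 8
  Colleen's payoff from Y: p·7 + (1−p)·(-3) = 10p - 3
  -4p + 8 = 10p - 3  ⇒  -14p = -11  ⇒  p = 11/14.
In a mixed equilibrium Rowan is indifferent between X and Y; this condition fixes q.
  Rowan's payoff from X: q·5 + (1−q)·3 = 2q + 3
  Rowan's payoff from Y: q·(-1) + (1−q)·9 = -10q + 9
  2q + 3 = -10q + 9  ⇒  12q = 6  ⇒  q = 1/2.

p = 11/14, q = 1/2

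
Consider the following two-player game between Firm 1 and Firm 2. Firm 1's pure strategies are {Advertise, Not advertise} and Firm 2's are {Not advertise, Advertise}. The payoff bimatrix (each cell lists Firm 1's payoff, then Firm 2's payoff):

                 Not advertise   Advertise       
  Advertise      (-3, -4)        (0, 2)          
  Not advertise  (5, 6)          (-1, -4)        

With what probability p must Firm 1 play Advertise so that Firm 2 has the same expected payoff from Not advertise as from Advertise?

Firm 2's indifference between Not advertise and Advertise determines Firm 1's mixing probability p:
  Firm 2's payoff to Not advertise: p·(-4) + (1−p)·6 = -10p + 6
  Firm 2's payoff to Advertise: p·2 + (1−p)·(-4) = 6p - 4
  -10p + 6 = 6p - 4  ⇒  -16p = -10  ⇒  p = 5/8.

p = 5/8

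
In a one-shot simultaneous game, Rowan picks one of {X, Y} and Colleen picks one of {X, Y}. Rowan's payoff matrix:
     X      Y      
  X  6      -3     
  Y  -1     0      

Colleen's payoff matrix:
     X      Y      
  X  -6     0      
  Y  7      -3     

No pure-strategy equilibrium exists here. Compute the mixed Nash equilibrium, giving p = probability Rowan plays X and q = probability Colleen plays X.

For Colleen to be willing to mix, Colleen must be indifferent between X and Y, which pins down Rowan's mix.
  Colleen's payoff to X: p·(-6) + (1−p)·7 = -13p + 7
  Colleen's payoff to Y: p·0 + (1−p)·(-3) = 3p - 3
  -13p + 7 = 3p - 3  ⇒  -16p = -10  ⇒  p = 5/8.
Colleen's mix must leave Rowan indifferent between X and Y.
  Rowan's expected payoff from X: q·6 + (1−q)·(-3) = 9q - 3
  Rowan's expected payoff from Y: q·(-1) + (1−q)·0 = -q
  9q - 3 = -q  ⇒  10q = 3  ⇒  q = 3/10.

p = 5/8, q = 3/10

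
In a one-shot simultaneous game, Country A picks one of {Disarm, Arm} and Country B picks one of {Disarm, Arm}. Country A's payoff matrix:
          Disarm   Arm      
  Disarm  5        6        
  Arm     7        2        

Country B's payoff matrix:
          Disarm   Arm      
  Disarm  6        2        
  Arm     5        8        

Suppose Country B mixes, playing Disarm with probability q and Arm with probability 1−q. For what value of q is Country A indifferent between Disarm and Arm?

Set Country A's expected payoff from Disarm equal to that from Arm:
  Country A's payoff from Disarm: q·5 + (1−q)·6 = -q + 6
  Country A's payoff from Arm: q·7 + (1−q)·2 = 5q + 2
  -q + 6 = 5q + 2  ⇒  -6q = -4  ⇒  q = 2/3.

q = 2/3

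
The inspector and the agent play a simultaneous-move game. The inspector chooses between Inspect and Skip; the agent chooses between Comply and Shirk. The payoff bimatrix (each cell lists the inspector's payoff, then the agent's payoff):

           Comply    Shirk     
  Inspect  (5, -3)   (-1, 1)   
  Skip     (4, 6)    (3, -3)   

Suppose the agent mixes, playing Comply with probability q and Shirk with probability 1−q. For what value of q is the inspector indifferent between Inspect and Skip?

q = 4/5

For the inspector to be willing to mix, the inspector must be indifferent between Inspect and Skip, which pins down the agent's mix.
  the inspector's payoff from Inspect: q·5 + (1−q)·(-1) = 6q - 1
  the inspector's payoff from Skip: q·4 + (1−q)·3 = q + 3
  6q - 1 = q + 3  ⇒  5q = 4  ⇒  q = 4/5.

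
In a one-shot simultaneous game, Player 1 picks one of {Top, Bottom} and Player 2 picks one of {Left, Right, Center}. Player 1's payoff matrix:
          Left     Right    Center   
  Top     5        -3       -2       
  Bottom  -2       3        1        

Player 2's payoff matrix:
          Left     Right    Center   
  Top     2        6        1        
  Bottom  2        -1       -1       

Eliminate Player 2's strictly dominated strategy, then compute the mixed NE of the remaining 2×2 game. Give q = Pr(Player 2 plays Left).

Player 2's strategy Center is strictly dominated by Left: 2 > 1 and 2 > -1. Eliminate Center.
For Player 1 to be willing to mix, Player 1 must be indifferent between Top and Bottom, which pins down Player 2's mix.
  Player 1's payoff from Top: q·5 + (1−q)·(-3) = 8q - 3
  Player 1's payoff from Bottom: q·(-2) + (1−q)·3 = -5q + 3
  8q - 3 = -5q + 3  ⇒  13q = 6  ⇒  q = 6/13.

q = 6/13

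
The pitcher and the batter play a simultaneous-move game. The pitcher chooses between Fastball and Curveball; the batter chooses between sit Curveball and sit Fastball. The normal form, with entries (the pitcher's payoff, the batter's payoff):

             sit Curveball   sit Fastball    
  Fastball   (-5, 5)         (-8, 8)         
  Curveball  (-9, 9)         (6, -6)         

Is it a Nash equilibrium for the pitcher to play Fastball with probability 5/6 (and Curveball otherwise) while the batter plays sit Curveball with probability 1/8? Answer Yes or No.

No

Given the batter's mix q = 1/8, the pitcher's payoff from Fastball is -61/8 but from Curveball is 33/8. The pitcher strictly prefers Curveball, so the pitcher would not mix.
So the proposed profile is not a Nash equilibrium.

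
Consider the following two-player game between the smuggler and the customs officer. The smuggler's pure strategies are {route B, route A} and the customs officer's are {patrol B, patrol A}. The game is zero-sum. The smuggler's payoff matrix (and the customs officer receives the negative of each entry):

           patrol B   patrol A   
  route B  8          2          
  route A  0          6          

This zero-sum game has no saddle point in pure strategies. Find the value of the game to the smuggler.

Set the smuggler's expected payoff from route B equal to that from route A:
  the smuggler's payoff from route B: q·8 + (1−q)·2 = 6q + 2
  the smuggler's payoff from route A: q·0 + (1−q)·6 = -6q + 6
  6q + 2 = -6q + 6  ⇒  12q = 4  ⇒  q = 1/3.
The value is the smuggler's expected payoff against this mix (using route B): (1/3)·8 + (2/3)·2 = 4.

v = 4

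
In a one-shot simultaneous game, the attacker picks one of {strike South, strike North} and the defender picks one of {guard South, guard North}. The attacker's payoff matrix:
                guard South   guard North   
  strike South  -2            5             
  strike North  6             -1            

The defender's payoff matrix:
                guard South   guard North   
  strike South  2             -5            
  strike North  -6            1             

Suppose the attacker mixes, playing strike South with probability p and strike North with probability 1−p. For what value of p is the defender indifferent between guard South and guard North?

p = 1/2

In a mixed equilibrium the defender is indifferent between guard South and guard North; this condition fixes p.
  the defender's payoff from guard South: p·2 + (1−p)·(-6) = 8p - 6
  the defender's payoff from guard North: p·(-5) + (1−p)·1 = -6p + 1
  8p - 6 = -6p + 1  ⇒  14p = 7  ⇒  p = 1/2.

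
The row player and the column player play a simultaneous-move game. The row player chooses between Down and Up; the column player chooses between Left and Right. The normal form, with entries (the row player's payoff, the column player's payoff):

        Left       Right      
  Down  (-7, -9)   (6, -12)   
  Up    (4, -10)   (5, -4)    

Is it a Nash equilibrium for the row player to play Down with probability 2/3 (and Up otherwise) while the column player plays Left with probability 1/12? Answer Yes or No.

Check the column player's indifference given the row player's mix p = 2/3:
  payoff from Left = -28/3; payoff from Right = -28/3 — equal.
Check the row player's indifference given the column player's mix q = 1/12:
  payoff from Down = 59/12; payoff from Up = 59/12 — equal.
Both players are indifferent, so neither can profitably deviate.

Yes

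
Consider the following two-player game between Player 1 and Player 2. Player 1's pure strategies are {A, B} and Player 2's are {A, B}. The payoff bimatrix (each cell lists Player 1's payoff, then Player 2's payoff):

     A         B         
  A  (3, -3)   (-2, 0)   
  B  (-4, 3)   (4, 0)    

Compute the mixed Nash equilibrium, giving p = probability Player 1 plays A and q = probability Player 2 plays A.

Player 2's indifference between A and B determines Player 1's mixing probability p:
  Player 2's payoff to A: p·(-3) + (1−p)·3 = -6p + 3
  Player 2's payoff to B: p·0 + (1−p)·0 = 0
  -6p + 3 = 0  ⇒  -6p = -3  ⇒  p = 1/2.
Player 1's indifference between A and B determines Player 2's mixing probability q:
  Player 1's payoff from A: q·3 + (1−q)·(-2) = 5q - 2
  Player 1's payoff from B: q·(-4) + (1−q)·4 = -8q + 4
  5q - 2 = -8q + 4  ⇒  13q = 6  ⇒  q = 6/13.

p = 1/2, q = 6/13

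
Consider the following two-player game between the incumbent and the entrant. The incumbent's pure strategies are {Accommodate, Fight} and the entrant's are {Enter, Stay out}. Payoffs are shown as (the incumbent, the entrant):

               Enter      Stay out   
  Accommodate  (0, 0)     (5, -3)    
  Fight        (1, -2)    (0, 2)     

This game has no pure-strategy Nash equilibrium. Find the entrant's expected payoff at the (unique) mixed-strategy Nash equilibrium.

-6/7

The incumbent's mix must leave the entrant indifferent between Enter and Stay out.
  the entrant's payoff from Enter: p·0 + (1−p)·(-2) = 2p - 2
  the entrant's payoff from Stay out: p·(-3) + (1−p)·2 = -5p + 2
  2p - 2 = -5p + 2  ⇒  7p = 4  ⇒  p = 4/7.
At equilibrium the entrant is indifferent across columns, so the entrant's payoff equals the payoff from Enter: (4/7)·0 + (3/7)·(-2) = -6/7.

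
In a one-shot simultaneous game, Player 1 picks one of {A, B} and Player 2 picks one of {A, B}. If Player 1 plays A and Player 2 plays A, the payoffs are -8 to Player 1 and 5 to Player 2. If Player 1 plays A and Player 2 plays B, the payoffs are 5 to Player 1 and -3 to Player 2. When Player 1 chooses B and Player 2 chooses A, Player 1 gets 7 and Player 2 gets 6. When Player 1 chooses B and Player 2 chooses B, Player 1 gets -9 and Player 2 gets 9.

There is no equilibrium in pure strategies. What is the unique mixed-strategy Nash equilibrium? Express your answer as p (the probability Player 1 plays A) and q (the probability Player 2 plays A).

Set Player 2's expected payoff from A equal to that from B:
  Player 2's payoff from A: p·5 + (1−p)·6 = -p + 6
  Player 2's payoff from B: p·(-3) + (1−p)·9 = -12p + 9
  -p + 6 = -12p + 9  ⇒  11p = 3  ⇒  p = 3/11.
For Player 1 to be willing to mix, Player 1 must be indifferent between A and B, which pins down Player 2's mix.
  Player 1's expected payoff from A: q·(-8) + (1−q)·5 = -13q + 5
  Player 1's expected payoff from B: q·7 + (1−q)·(-9) = 16q - 9
  -13q + 5 = 16q - 9  ⇒  -29q = -14  ⇒  q = 14/29.

p = 3/11, q = 14/29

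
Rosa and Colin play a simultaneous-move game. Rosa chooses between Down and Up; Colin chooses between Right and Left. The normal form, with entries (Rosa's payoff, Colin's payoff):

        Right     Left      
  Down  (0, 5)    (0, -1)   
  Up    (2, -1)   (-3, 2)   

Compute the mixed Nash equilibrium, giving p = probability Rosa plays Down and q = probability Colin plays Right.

Rosa's mix must leave Colin indifferent between Right and Left.
  Colin's payoff from Right: p·5 + (1−p)·(-1) = 6p - 1
  Colin's payoff from Left: p·(-1) + (1−p)·2 = -3p + 2
  6p - 1 = -3p + 2  ⇒  9p = 3  ⇒  p = 1/3.
Set Rosa's expected payoff from Down equal to that from Up:
  Rosa's payoff from Down: q·0 + (1−q)·0 = 0
  Rosa's payoff from Up: q·2 + (1−q)·(-3) = 5q - 3
  0 = 5q - 3  ⇒  -5q = -3  ⇒  q = 3/5.

p = 1/3, q = 3/5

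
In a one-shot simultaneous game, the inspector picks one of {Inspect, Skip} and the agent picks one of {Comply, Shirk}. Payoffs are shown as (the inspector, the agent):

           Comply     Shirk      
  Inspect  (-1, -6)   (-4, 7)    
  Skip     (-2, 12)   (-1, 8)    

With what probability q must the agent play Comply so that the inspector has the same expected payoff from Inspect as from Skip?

q = 3/4

For the inspector to be willing to mix, the inspector must be indifferent between Inspect and Skip, which pins down the agent's mix.
  the inspector's expected payoff from Inspect: q·(-1) + (1−q)·(-4) = 3q - 4
  the inspector's expected payoff from Skip: q·(-2) + (1−q)·(-1) = -q - 1
  3q - 4 = -q - 1  ⇒  4q = 3  ⇒  q = 3/4.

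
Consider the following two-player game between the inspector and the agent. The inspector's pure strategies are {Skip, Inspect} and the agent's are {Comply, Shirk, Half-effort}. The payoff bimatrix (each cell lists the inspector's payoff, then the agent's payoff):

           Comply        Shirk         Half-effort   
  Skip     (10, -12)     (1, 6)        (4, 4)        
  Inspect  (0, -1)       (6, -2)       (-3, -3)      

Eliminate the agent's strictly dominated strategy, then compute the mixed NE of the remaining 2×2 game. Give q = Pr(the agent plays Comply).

q = 1/3

The agent's strategy Half-effort is strictly dominated by Shirk: 6 > 4 and -2 > -3. Eliminate Half-effort.
The agent's mix must leave the inspector indifferent between Skip and Inspect.
  the inspector's expected payoff from Skip: q·10 + (1−q)·1 = 9q + 1
  the inspector's expected payoff from Inspect: q·0 + (1−q)·6 = -6q + 6
  9q + 1 = -6q + 6  ⇒  15q = 5  ⇒  q = 1/3.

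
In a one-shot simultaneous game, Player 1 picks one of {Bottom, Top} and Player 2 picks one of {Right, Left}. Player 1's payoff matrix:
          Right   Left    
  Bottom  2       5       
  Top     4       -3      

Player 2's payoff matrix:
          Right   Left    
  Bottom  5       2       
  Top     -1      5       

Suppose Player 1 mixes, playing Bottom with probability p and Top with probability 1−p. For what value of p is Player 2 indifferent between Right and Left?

p = 2/3

For Player 2 to be willing to mix, Player 2 must be indifferent between Right and Left, which pins down Player 1's mix.
  Player 2's payoff to Right: p·5 + (1−p)·(-1) = 6p - 1
  Player 2's payoff to Left: p·2 + (1−p)·5 = -3p + 5
  6p - 1 = -3p + 5  ⇒  9p = 6  ⇒  p = 2/3.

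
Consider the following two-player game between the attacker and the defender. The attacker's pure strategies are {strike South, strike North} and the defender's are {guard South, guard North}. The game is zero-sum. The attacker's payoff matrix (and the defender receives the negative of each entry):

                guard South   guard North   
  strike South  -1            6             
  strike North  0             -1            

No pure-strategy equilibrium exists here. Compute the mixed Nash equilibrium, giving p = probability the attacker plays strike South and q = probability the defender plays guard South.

In a mixed equilibrium the defender is indifferent between guard South and guard North; this condition fixes p.
  the defender's payoff from guard South: p·1 + (1−p)·0 = p
  the defender's payoff from guard North: p·(-6) + (1−p)·1 = -7p + 1
  p = -7p + 1  ⇒  8p = 1  ⇒  p = 1/8.
Set the attacker's expected payoff from strike South equal to that from strike North:
  the attacker's payoff to strike South: q·(-1) + (1−q)·6 = -7q + 6
  the attacker's payoff to strike North: q·0 + (1−q)·(-1) = q - 1
  -7q + 6 = q - 1  ⇒  -8q = -7  ⇒  q = 7/8.

p = 1/8, q = 7/8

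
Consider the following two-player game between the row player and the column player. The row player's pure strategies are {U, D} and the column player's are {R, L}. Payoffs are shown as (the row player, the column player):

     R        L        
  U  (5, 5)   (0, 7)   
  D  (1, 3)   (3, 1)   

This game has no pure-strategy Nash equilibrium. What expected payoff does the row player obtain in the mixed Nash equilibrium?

The row player's indifference between U and D determines the column player's mixing probability q:
  the row player's payoff to U: q·5 + (1−q)·0 = 5q
  the row player's payoff to D: q·1 + (1−q)·3 = -2q + 3
  5q = -2q + 3  ⇒  7q = 3  ⇒  q = 3/7.
At equilibrium the row player is indifferent across rows, so the row player's payoff equals the payoff from U: (3/7)·5 + (4/7)·0 = 15/7.

15/7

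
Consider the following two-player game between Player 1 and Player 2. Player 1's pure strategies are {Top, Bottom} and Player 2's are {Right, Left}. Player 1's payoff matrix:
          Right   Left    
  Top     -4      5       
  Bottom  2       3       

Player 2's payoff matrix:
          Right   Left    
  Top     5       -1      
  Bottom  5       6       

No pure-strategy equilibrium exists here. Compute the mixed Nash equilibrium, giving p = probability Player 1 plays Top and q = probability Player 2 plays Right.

p = 1/7, q = 1/4

Set Player 2's expected payoff from Right equal to that from Left:
  Player 2's payoff from Right: p·5 + (1−p)·5 = 5
  Player 2's payoff from Left: p·(-1) + (1−p)·6 = -7p + 6
  5 = -7p + 6  ⇒  7p = 1  ⇒  p = 1/7.
Player 1's indifference between Top and Bottom determines Player 2's mixing probability q:
  Player 1's payoff to Top: q·(-4) + (1−q)·5 = -9q + 5
  Player 1's payoff to Bottom: q·2 + (1−q)·3 = -q + 3
  -9q + 5 = -q + 3  ⇒  -8q = -2  ⇒  q = 1/4.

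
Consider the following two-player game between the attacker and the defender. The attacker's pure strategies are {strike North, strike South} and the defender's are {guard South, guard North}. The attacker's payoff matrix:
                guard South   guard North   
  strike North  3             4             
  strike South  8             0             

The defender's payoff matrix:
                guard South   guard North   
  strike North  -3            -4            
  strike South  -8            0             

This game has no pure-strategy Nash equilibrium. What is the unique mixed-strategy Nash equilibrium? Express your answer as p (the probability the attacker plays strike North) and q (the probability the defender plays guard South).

The attacker's mix must leave the defender indifferent between guard South and guard North.
  the defender's expected payoff from guard South: p·(-3) + (1−p)·(-8) = 5p - 8
  the defender's expected payoff from guard North: p·(-4) + (1−p)·0 = -4p
  5p - 8 = -4p  ⇒  9p = 8  ⇒  p = 8/9.
The attacker's indifference between strike North and strike South determines the defender's mixing probability q:
  the attacker's payoff from strike North: q·3 + (1−q)·4 = -q + 4
  the attacker's payoff from strike South: q·8 + (1−q)·0 = 8q
  -q + 4 = 8q  ⇒  -9q = -4  ⇒  q = 4/9.

p = 8/9, q = 4/9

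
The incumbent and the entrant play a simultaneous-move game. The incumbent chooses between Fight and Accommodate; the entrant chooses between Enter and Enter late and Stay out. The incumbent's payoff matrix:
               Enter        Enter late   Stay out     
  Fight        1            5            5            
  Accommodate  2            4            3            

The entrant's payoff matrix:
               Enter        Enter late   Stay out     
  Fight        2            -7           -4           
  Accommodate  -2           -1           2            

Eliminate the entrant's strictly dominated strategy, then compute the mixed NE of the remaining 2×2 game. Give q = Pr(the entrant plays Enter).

q = 2/3

The entrant's strategy Enter late is strictly dominated by Stay out: -4 > -7 and 2 > -1. Eliminate Enter late.
In a mixed equilibrium the incumbent is indifferent between Fight and Accommodate; this condition fixes q.
  the incumbent's expected payoff from Fight: q·1 + (1−q)·5 = -4q + 5
  the incumbent's expected payoff from Accommodate: q·2 + (1−q)·3 = -q + 3
  -4q + 5 = -q + 3  ⇒  -3q = -2  ⇒  q = 2/3.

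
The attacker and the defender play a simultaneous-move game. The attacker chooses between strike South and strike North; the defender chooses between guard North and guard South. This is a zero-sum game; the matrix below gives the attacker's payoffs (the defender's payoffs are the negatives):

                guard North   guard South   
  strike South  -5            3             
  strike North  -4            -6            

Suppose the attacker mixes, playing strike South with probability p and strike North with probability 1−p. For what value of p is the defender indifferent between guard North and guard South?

Set the defender's expected payoff from guard North equal to that from guard South:
  the defender's payoff from guard North: p·5 + (1−p)·4 = p + 4
  the defender's payoff from guard South: p·(-3) + (1−p)·6 = -9p + 6
  p + 4 = -9p + 6  ⇒  10p = 2  ⇒  p = 1/5.

p = 1/5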